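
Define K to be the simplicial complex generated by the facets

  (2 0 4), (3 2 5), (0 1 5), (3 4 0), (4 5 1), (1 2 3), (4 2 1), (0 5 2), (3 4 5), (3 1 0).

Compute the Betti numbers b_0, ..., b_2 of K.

We work with the vertex ordering 0 < 1 < 2 < 3 < 4 < 5. The simplices of K, each written with vertices in increasing order, are:

  0-simplices (6): [0], [1], [2], [3], [4], [5]
  1-simplices (15): [0,1], [0,2], [0,3], [0,4], [0,5], [1,2], [1,3], [1,4], [1,5], [2,3], [2,4], [2,5], [3,4], [3,5], [4,5]
  2-simplices (10): [0,1,3], [0,1,5], [0,2,4], [0,2,5], [0,3,4], [1,2,3], [1,2,4], [1,4,5], [2,3,5], [3,4,5]

giving chain groups C_0 ≅ Z^6, C_1 ≅ Z^15, C_2 ≅ Z^10.

The boundary map ∂_1: C_1 → C_0 maps an edge to its endpoints' difference, ∂[p,q] = q − p.
The resulting 6×15 matrix has rank 5, and its Smith normal form has invariant factors (1,1,1,1,1).

The boundary map ∂_2: C_2 → C_1 acts by ∂[p,q,r] = [q,r] − [p,r] + [p,q]. For instance
  ∂[1,2,3] = [2,3] − [1,3] + [1,2],
  ∂[0,2,5] = [2,5] − [0,5] + [0,2].
The resulting 15×10 matrix has rank 10, and its Smith normal form has invariant factors (1,1,1,1,1,1,1,1,1,2).

Reading off H_k = ker ∂_k / im ∂_{k+1}:

  H_0: rank C_0 − rank ∂_1 = 6 − 5 = 1, and the invariant factors of ∂_1 are all 1, so H_0 = Z.
  H_1: rank ker ∂_1 − rank ∂_2 = (15 − 5) − 10 = 0, and ∂_2 has invariant factor 2 > 1, so H_1 = Z/2Z.
  H_2: rank ker ∂_2 − rank ∂_3 = (10 − 10) − 0 = 0, and there is no ∂_3, so H_2 = 0.

As a check, the Euler characteristic is 6 − 15 + 10 = 1, which agrees with 1 − 0 + 0 = 1.

Hence the Betti numbers are b_0 = 1, b_1 = 0, b_2 = 0.

b_0 = 1, b_1 = 0, b_2 = 0.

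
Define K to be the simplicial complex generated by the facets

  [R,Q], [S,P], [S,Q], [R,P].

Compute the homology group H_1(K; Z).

Fix the vertex order P < Q < R < S and write every simplex with vertices in increasing order. Then dim K = 1 and the simplices of K are:

  0-simplices (4): P, Q, R, S
  1-simplices (4): PR, PS, QR, QS

giving chain groups C_0 ≅ Z^4, C_1 ≅ Z^4.

Boundary ∂_1: C_1 → C_0 maps an edge to its endpoints' difference, ∂[p,q] = q − p. For instance
  ∂QR = R − Q.
The resulting 4×4 matrix has rank 3, and its Smith normal form has invariant factors (1,1,1).

Now H_k = ker ∂_k / im ∂_{k+1}, so:

  H_1: rank ker ∂_1 − rank ∂_2 = (4 − 3) − 0 = 1, and there is no ∂_2, so H_1 ≅ Z.

(K is a triangulation of the circle S^1.)

H_1 ≅ Z.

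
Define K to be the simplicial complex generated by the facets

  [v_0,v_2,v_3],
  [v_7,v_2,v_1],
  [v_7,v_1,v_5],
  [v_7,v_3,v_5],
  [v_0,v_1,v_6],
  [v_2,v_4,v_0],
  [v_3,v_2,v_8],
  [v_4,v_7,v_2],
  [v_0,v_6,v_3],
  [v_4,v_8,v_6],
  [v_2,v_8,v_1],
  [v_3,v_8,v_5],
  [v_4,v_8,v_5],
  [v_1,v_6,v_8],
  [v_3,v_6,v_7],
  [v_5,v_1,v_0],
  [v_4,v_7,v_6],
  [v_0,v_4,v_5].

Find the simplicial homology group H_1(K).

Order the vertices as v_0 < v_1 < v_2 < v_3 < v_4 < v_5 < v_6 < v_7 < v_8. Listing each simplex with vertices in this order, K has dimension 2 with simplices:

  0-simplices (9): [v_0], [v_1], [v_2], [v_3], [v_4], [v_5], [v_6], [v_7], [v_8]
  1-simplices (27): (27 of them)
  2-simplices (18): (18 of them)

giving chain groups C_0 ≅ Z^9, C_1 ≅ Z^27, C_2 ≅ Z^18.

∂_1: C_1 → C_0 sends each edge [p,q] (with p < q) to q − p.
As a 9×27 matrix over Z this has rank 8, with invariant factors (1,1,1,1,1,1,1,1).

Boundary ∂_2: C_2 → C_1 sends each 2-simplex [p,q,r] to [q,r] − [p,r] + [p,q]. For instance
  ∂[v_0,v_1,v_5] = [v_1,v_5] − [v_0,v_5] + [v_0,v_1],
  ∂[v_0,v_2,v_3] = [v_2,v_3] − [v_0,v_3] + [v_0,v_2].
The resulting 27×18 matrix has rank 17, and its Smith normal form has invariant factors (1,1,1,1,1,1,1,1,1,1,1,1,1,1,1,1,1).

Reading off H_k = ker ∂_k / im ∂_{k+1}:

  H_1: rank ker ∂_1 − rank ∂_2 = (27 − 8) − 17 = 2, and the invariant factors of ∂_2 are all 1, so H_1 = Z^2.

(K is a triangulation of the torus T^2.)

H_1 ≅ Z^2.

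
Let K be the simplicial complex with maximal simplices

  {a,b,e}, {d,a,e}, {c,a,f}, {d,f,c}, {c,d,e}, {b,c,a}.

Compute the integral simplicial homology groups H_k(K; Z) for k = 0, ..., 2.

H_0 = Z,  H_1 = Z,  H_2 = 0.

Take the total order a < b < c < d < e < f on the vertex set. Then K (dimension 2) consists of the simplices:

  0-simplices (6): a, b, c, d, e, f
  1-simplices (12): ab, ac, ad, ae, af, bc, be, cd, ce, cf, de, df
  2-simplices (6): abc, abe, acf, ade, cde, cdf

giving chain groups C_0 ≅ Z^6, C_1 ≅ Z^12, C_2 ≅ Z^6.

∂_1: C_1 → C_0 sends each edge [p,q] (with p < q) to q − p. For instance
  ∂ab = b − a.
The 6×12 boundary matrix has rank 5 and Smith normal form diag(1,1,1,1,1).

The boundary map ∂_2: C_2 → C_1 sends each 2-simplex [p,q,r] to [q,r] − [p,r] + [p,q]. For instance
  ∂acf = cf − af + ac,
  ∂cdf = df − cf + cd.
The resulting 12×6 matrix has rank 6, and its Smith normal form has invariant factors (1,1,1,1,1,1).

Reading off H_k = ker ∂_k / im ∂_{k+1}:

  H_0: rank C_0 − rank ∂_1 = 6 − 5 = 1, and the invariant factors of ∂_1 are all 1, so H_0 ≅ Z.
  H_1: rank ker ∂_1 − rank ∂_2 = (12 − 5) − 6 = 1, and the invariant factors of ∂_2 are all 1, so H_1 ≅ Z.
  H_2: rank ker ∂_2 − rank ∂_3 = (6 − 6) − 0 = 0, and there is no ∂_3, so H_2 ≅ 0.

(K is a triangulation of the cylinder S^1 x I.)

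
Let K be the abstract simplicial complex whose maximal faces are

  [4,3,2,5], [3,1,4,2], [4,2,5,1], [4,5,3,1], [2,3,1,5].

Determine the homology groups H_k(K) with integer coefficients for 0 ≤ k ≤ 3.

We work with the vertex ordering 1 < 2 < 3 < 4 < 5. The simplices of K, each written with vertices in increasing order, are:

  0-simplices (5): [1], [2], [3], [4], [5]
  1-simplices (10): [1,2], [1,3], [1,4], [1,5], [2,3], [2,4], [2,5], [3,4], [3,5], [4,5]
  2-simplices (10): [1,2,3], [1,2,4], [1,2,5], [1,3,4], [1,3,5], [1,4,5], [2,3,4], [2,3,5], [2,4,5], [3,4,5]
  3-simplices (5): [1,2,3,4], [1,2,3,5], [1,2,4,5], [1,3,4,5], [2,3,4,5]

giving chain groups C_0 ≅ Z^5, C_1 ≅ Z^10, C_2 ≅ Z^10, C_3 ≅ Z^5.

Boundary ∂_1: C_1 → C_0 sends each edge [p,q] (with p < q) to q − p. For instance
  ∂[3,5] = [5] − [3].
This gives a 5×10 integer matrix of rank 4; reducing to Smith normal form yields diagonal entries (1,1,1,1).

Boundary ∂_2: C_2 → C_1 sends each 2-simplex [p,q,r] to [q,r] − [p,r] + [p,q]. For instance
  ∂[2,3,4] = [3,4] − [2,4] + [2,3],
  ∂[1,2,5] = [2,5] − [1,5] + [1,2].
The 10×10 boundary matrix has rank 6 and Smith normal form diag(1,1,1,1,1,1).

∂_3: C_3 → C_2 sends each 3-simplex σ to the alternating sum Σ_i (−1)^i (σ with its i-th vertex removed). For instance
  ∂[1,3,4,5] = [3,4,5] − [1,4,5] + [1,3,5] − [1,3,4],
  ∂[1,2,4,5] = [2,4,5] − [1,4,5] + [1,2,5] − [1,2,4].
The resulting 10×5 matrix has rank 4, and its Smith normal form has invariant factors (1,1,1,1).

Reading off H_k = ker ∂_k / im ∂_{k+1}:

  H_0: rank C_0 − rank ∂_1 = 5 − 4 = 1, and the invariant factors of ∂_1 are all 1, so H_0 ≅ Z.
  H_1: rank ker ∂_1 − rank ∂_2 = (10 − 4) − 6 = 0, and the invariant factors of ∂_2 are all 1, so H_1 ≅ 0.
  H_2: rank ker ∂_2 − rank ∂_3 = (10 − 6) − 4 = 0, and the invariant factors of ∂_3 are all 1, so H_2 ≅ 0.
  H_3: rank ker ∂_3 − rank ∂_4 = (5 − 4) − 0 = 1, and there is no ∂_4, so H_3 ≅ Z.

H_0 = Z,  H_1 = 0,  H_2 = 0,  H_3 = Z.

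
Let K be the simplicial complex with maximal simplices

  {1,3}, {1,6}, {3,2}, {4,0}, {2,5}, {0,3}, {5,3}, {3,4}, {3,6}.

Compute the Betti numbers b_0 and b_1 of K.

b_0 = 1, b_1 = 3.

We work with the vertex ordering 0 < 1 < 2 < 3 < 4 < 5 < 6. The simplices of K, each written with vertices in increasing order, are:

  0-simplices (7): [0], [1], [2], [3], [4], [5], [6]
  1-simplices (9): [0,3], [0,4], [1,3], [1,6], [2,3], [2,5], [3,4], [3,5], [3,6]

giving chain groups C_0 ≅ Z^7, C_1 ≅ Z^9.

The boundary map ∂_1: C_1 → C_0 maps an edge to its endpoints' difference, ∂[p,q] = q − p. For instance
  ∂[3,4] = [4] − [3].
The 7×9 boundary matrix has rank 6 and Smith normal form diag(1,1,1,1,1,1).

Computing H_k = (kernel of ∂_k) / (image of ∂_{k+1}):

  H_0: rank C_0 − rank ∂_1 = 7 − 6 = 1, and the invariant factors of ∂_1 are all 1, so H_0 = Z.
  H_1: rank ker ∂_1 − rank ∂_2 = (9 − 6) − 0 = 3, and there is no ∂_2, so H_1 = Z^3.

Hence the Betti numbers are b_0 = 1, b_1 = 3.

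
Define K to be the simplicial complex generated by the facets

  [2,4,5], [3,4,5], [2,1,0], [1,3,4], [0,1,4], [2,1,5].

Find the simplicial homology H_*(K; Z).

Take the total order 0 < 1 < 2 < 3 < 4 < 5 on the vertex set. Then K (dimension 2) consists of the simplices:

  0-simplices (6): [0], [1], [2], [3], [4], [5]
  1-simplices (12): [0,1], [0,2], [0,4], [1,2], [1,3], [1,4], [1,5], [2,4], [2,5], [3,4], [3,5], [4,5]
  2-simplices (6): [0,1,2], [0,1,4], [1,2,5], [1,3,4], [2,4,5], [3,4,5]

so the chain groups are C_0 ≅ Z^6, C_1 ≅ Z^12, C_2 ≅ Z^6.

∂_1: C_1 → C_0 is given by ∂[p,q] = [q] − [p]. For instance
  ∂[1,5] = [5] − [1].
The 6×12 boundary matrix has rank 5 and Smith normal form diag(1,1,1,1,1).

∂_2: C_2 → C_1 maps a triangle to the signed sum of its edges. For instance
  ∂[3,4,5] = [4,5] − [3,5] + [3,4],
  ∂[2,4,5] = [4,5] − [2,5] + [2,4].
The resulting 12×6 matrix has rank 6, and its Smith normal form has invariant factors (1,1,1,1,1,1).

Computing H_k = (kernel of ∂_k) / (image of ∂_{k+1}):

  H_0: rank C_0 − rank ∂_1 = 6 − 5 = 1, and the invariant factors of ∂_1 are all 1, so H_0 = Z.
  H_1: rank ker ∂_1 − rank ∂_2 = (12 − 5) − 6 = 1, and the invariant factors of ∂_2 are all 1, so H_1 = Z.
  H_2: rank ker ∂_2 − rank ∂_3 = (6 − 6) − 0 = 0, and there is no ∂_3, so H_2 = 0.

H_0 ≅ Z,  H_1 ≅ Z,  H_2 = 0.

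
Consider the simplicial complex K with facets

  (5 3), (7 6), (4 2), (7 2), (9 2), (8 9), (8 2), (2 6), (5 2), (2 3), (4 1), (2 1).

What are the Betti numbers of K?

b_0 = 1, b_1 = 4.

Take the total order 1 < 2 < 3 < 4 < 5 < 6 < 7 < 8 < 9 on the vertex set. Then K (dimension 1) consists of the simplices:

  0-simplices (9): [1], [2], [3], [4], [5], [6], [7], [8], [9]
  1-simplices (12): [1,2], [1,4], [2,3], [2,4], [2,5], [2,6], [2,7], [2,8], [2,9], [3,5], [6,7], [8,9]

giving chain groups C_0 ≅ Z^9, C_1 ≅ Z^12.

The boundary map ∂_1: C_1 → C_0 is given by ∂[p,q] = [q] − [p].
This gives a 9×12 integer matrix of rank 8; reducing to Smith normal form yields diagonal entries (1,1,1,1,1,1,1,1).

Reading off H_k = ker ∂_k / im ∂_{k+1}:

  H_0: rank C_0 − rank ∂_1 = 9 − 8 = 1, and the invariant factors of ∂_1 are all 1, so H_0 ≅ Z.
  H_1: rank ker ∂_1 − rank ∂_2 = (12 − 8) − 0 = 4, and there is no ∂_2, so H_1 ≅ Z^4.

Hence the Betti numbers are b_0 = 1, b_1 = 4.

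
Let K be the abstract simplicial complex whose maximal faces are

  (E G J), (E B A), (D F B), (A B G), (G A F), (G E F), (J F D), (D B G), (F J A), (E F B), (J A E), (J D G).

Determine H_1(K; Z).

We work with the vertex ordering A < B < D < E < F < G < J. The simplices of K, each written with vertices in increasing order, are:

  0-simplices (7): A, B, D, E, F, G, J
  1-simplices (18): AB, AE, AF, AG, AJ, BD, BE, BF, BG, DF, DG, DJ, EF, EG, EJ, FG, FJ, GJ
  2-simplices (12): ABE, ABG, AEJ, AFG, AFJ, BDF, BDG, BEF, DFJ, DGJ, EFG, EGJ

so the chain groups are C_0 ≅ Z^7, C_1 ≅ Z^18, C_2 ≅ Z^12.

The boundary map ∂_1: C_1 → C_0 maps an edge to its endpoints' difference, ∂[p,q] = q − p.
As a 7×18 matrix over Z this has rank 6, with invariant factors (1,1,1,1,1,1).

∂_2: C_2 → C_1 maps a triangle to the signed sum of its edges. For instance
  ∂BDF = DF − BF + BD,
  ∂AFJ = FJ − AJ + AF.
This gives a 18×12 integer matrix of rank 12; reducing to Smith normal form yields diagonal entries (1,1,1,1,1,1,1,1,1,1,1,2).

Now H_k = ker ∂_k / im ∂_{k+1}, so:

  H_1: rank ker ∂_1 − rank ∂_2 = (18 − 6) − 12 = 0, and ∂_2 has invariant factor 2 > 1, so H_1 ≅ Z/2Z.

H_1 = Z/2Z.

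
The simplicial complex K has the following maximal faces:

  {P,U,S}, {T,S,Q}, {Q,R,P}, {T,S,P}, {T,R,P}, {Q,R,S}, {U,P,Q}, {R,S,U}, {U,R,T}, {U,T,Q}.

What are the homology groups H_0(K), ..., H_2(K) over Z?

H_0 ≅ Z,  H_1 ≅ Z/2,  H_2 = 0.

We work with the vertex ordering P < Q < R < S < T < U. The simplices of K, each written with vertices in increasing order, are:

  0-simplices (6): P, Q, R, S, T, U
  1-simplices (15): PQ, PR, PS, PT, PU, QR, QS, QT, QU, RS, RT, RU, ST, SU, TU
  2-simplices (10): PQR, PQU, PRT, PST, PSU, QRS, QST, QTU, RSU, RTU

so the chain groups are C_0 ≅ Z^6, C_1 ≅ Z^15, C_2 ≅ Z^10.

The boundary map ∂_1: C_1 → C_0 is given by ∂[p,q] = [q] − [p]. For instance
  ∂QU = U − Q.
This gives a 6×15 integer matrix of rank 5; reducing to Smith normal form yields diagonal entries (1,1,1,1,1).

∂_2: C_2 → C_1 acts by ∂[p,q,r] = [q,r] − [p,r] + [p,q]. For instance
  ∂QST = ST − QT + QS,
  ∂PQR = QR − PR + PQ.
The 15×10 boundary matrix has rank 10 and Smith normal form diag(1,1,1,1,1,1,1,1,1,2).

Computing H_k = (kernel of ∂_k) / (image of ∂_{k+1}):

  H_0: rank C_0 − rank ∂_1 = 6 − 5 = 1, and the invariant factors of ∂_1 are all 1, so H_0 = Z.
  H_1: rank ker ∂_1 − rank ∂_2 = (15 − 5) − 10 = 0, and ∂_2 has invariant factor 2 > 1, so H_1 = Z/2.
  H_2: rank ker ∂_2 − rank ∂_3 = (10 − 10) − 0 = 0, and there is no ∂_3, so H_2 = 0.

As a check, the Euler characteristic is 6 − 15 + 10 = 1, which agrees with 1 − 0 + 0 = 1.
(K is a triangulation of the real projective plane RP^2.)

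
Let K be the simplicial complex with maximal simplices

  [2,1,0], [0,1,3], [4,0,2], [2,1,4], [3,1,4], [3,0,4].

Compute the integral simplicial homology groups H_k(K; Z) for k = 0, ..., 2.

H_0 = Z,  H_1 = 0,  H_2 = Z.

Fix the vertex order 0 < 1 < 2 < 3 < 4 and write every simplex with vertices in increasing order. Then dim K = 2 and the simplices of K are:

  0-simplices (5): [0], [1], [2], [3], [4]
  1-simplices (9): [0,1], [0,2], [0,3], [0,4], [1,2], [1,3], [1,4], [2,4], [3,4]
  2-simplices (6): [0,1,2], [0,1,3], [0,2,4], [0,3,4], [1,2,4], [1,3,4]

so the chain groups are C_0 ≅ Z^5, C_1 ≅ Z^9, C_2 ≅ Z^6.

∂_1: C_1 → C_0 is given by ∂[p,q] = [q] − [p]. For instance
  ∂[1,2] = [2] − [1].
The resulting 5×9 matrix has rank 4, and its Smith normal form has invariant factors (1,1,1,1).

∂_2: C_2 → C_1 sends each 2-simplex [p,q,r] to [q,r] − [p,r] + [p,q]. For instance
  ∂[1,3,4] = [3,4] − [1,4] + [1,3],
  ∂[0,1,2] = [1,2] − [0,2] + [0,1].
The resulting 9×6 matrix has rank 5, and its Smith normal form has invariant factors (1,1,1,1,1).

Now H_k = ker ∂_k / im ∂_{k+1}, so:

  H_0: rank C_0 − rank ∂_1 = 5 − 4 = 1, and the invariant factors of ∂_1 are all 1, so H_0 ≅ Z.
  H_1: rank ker ∂_1 − rank ∂_2 = (9 − 4) − 5 = 0, and the invariant factors of ∂_2 are all 1, so H_1 ≅ 0.
  H_2: rank ker ∂_2 − rank ∂_3 = (6 − 5) − 0 = 1, and there is no ∂_3, so H_2 ≅ Z.

As a check, the Euler characteristic is 5 − 9 + 6 = 2, which agrees with 1 − 0 + 1 = 2.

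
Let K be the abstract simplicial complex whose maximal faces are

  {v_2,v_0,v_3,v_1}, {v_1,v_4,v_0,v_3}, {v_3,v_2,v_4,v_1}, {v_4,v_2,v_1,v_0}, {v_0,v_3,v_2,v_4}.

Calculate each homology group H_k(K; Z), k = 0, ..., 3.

K has 5 vertices, 10 edges, 10 triangles, 5 3-simplices.
rank ∂_0 = 0, rank ∂_1 = 4 ⇒ b_0 = 5 − 0 − 4 = 1; all invariant factors of ∂_1 are 1 so no torsion. So H_0 ≅ Z.
rank ∂_1 = 4, rank ∂_2 = 6 ⇒ b_1 = 10 − 4 − 6 = 0; all invariant factors of ∂_2 are 1 so no torsion. So H_1 ≅ 0.
rank ∂_2 = 6, rank ∂_3 = 4 ⇒ b_2 = 10 − 6 − 4 = 0; all invariant factors of ∂_3 are 1 so no torsion. So H_2 ≅ 0.
rank ∂_3 = 4, rank ∂_4 = 0 ⇒ b_3 = 5 − 4 − 0 = 1. So H_3 ≅ Z.

H_0 ≅ Z,  H_1 = 0,  H_2 = 0,  H_3 ≅ Z.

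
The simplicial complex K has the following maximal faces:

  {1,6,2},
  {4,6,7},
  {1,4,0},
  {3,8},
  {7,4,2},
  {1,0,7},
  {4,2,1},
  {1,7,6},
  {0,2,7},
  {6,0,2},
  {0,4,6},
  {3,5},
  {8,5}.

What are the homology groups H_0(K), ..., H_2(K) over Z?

K has 9 vertices, 18 edges, 10 triangles.
rank ∂_0 = 0, rank ∂_1 = 7 ⇒ b_0 = 9 − 0 − 7 = 2; all invariant factors of ∂_1 are 1 so no torsion. So H_0 = Z^2.
rank ∂_1 = 7, rank ∂_2 = 10 ⇒ b_1 = 18 − 7 − 10 = 1; ∂_2 has invariant factor(s) [2] giving torsion. So H_1 = Z ⊕ Z/2.
rank ∂_2 = 10, rank ∂_3 = 0 ⇒ b_2 = 10 − 10 − 0 = 0. So H_2 = 0.

H_0 = Z^2,  H_1 = Z ⊕ Z/2,  H_2 = 0.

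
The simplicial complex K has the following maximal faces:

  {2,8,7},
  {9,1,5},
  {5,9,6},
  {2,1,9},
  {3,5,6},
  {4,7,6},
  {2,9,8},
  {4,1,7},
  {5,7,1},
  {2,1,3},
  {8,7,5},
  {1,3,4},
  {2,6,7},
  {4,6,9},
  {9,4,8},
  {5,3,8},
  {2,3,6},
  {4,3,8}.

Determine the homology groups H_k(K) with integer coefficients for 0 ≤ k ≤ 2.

H_0 = Z,  H_1 = Z^2,  H_2 = Z.

Take the total order 1 < 2 < 3 < 4 < 5 < 6 < 7 < 8 < 9 on the vertex set. Then K (dimension 2) consists of the simplices:

  0-simplices (9): [1], [2], [3], [4], [5], [6], [7], [8], [9]
  1-simplices (27): (27 of them)
  2-simplices (18): [1,2,3], [1,2,9], [1,3,4], [1,4,7], [1,5,7], [1,5,9], [2,3,6], [2,6,7], [2,7,8], [2,8,9], [3,4,8], [3,5,6], [3,5,8], [4,6,7], [4,6,9], [4,8,9], [5,6,9], [5,7,8]

giving chain groups C_0 ≅ Z^9, C_1 ≅ Z^27, C_2 ≅ Z^18.

Boundary ∂_1: C_1 → C_0 is given by ∂[p,q] = [q] − [p]. For instance
  ∂[2,8] = [8] − [2].
The resulting 9×27 matrix has rank 8, and its Smith normal form has invariant factors (1,1,1,1,1,1,1,1).

∂_2: C_2 → C_1 sends each 2-simplex [p,q,r] to [q,r] − [p,r] + [p,q]. For instance
  ∂[1,2,9] = [2,9] − [1,9] + [1,2],
  ∂[2,7,8] = [7,8] − [2,8] + [2,7].
This gives a 27×18 integer matrix of rank 17; reducing to Smith normal form yields diagonal entries (1,1,1,1,1,1,1,1,1,1,1,1,1,1,1,1,1).

From H_k ≅ ker(∂_k) / im(∂_{k+1}) we obtain:

  H_0: rank C_0 − rank ∂_1 = 9 − 8 = 1, and the invariant factors of ∂_1 are all 1, so H_0 = Z.
  H_1: rank ker ∂_1 − rank ∂_2 = (27 − 8) − 17 = 2, and the invariant factors of ∂_2 are all 1, so H_1 = Z^2.
  H_2: rank ker ∂_2 − rank ∂_3 = (18 − 17) − 0 = 1, and there is no ∂_3, so H_2 = Z.

As a check, the Euler characteristic is 9 − 27 + 18 = 0, which agrees with 1 − 2 + 1 = 0.
(K is a triangulation of the torus T^2.)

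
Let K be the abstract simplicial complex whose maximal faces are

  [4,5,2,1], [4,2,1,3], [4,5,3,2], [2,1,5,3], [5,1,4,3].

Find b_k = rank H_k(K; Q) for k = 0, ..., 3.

Fix the vertex order 1 < 2 < 3 < 4 < 5 and write every simplex with vertices in increasing order. Then dim K = 3 and the simplices of K are:

  0-simplices (5): [1], [2], [3], [4], [5]
  1-simplices (10): [1,2], [1,3], [1,4], [1,5], [2,3], [2,4], [2,5], [3,4], [3,5], [4,5]
  2-simplices (10): [1,2,3], [1,2,4], [1,2,5], [1,3,4], [1,3,5], [1,4,5], [2,3,4], [2,3,5], [2,4,5], [3,4,5]
  3-simplices (5): [1,2,3,4], [1,2,3,5], [1,2,4,5], [1,3,4,5], [2,3,4,5]

giving chain groups C_0 ≅ Z^5, C_1 ≅ Z^10, C_2 ≅ Z^10, C_3 ≅ Z^5.

The boundary map ∂_1: C_1 → C_0 sends each edge [p,q] (with p < q) to q − p. For instance
  ∂[1,4] = [4] − [1].
The resulting 5×10 matrix has rank 4, and its Smith normal form has invariant factors (1,1,1,1).

Boundary ∂_2: C_2 → C_1 sends each 2-simplex [p,q,r] to [q,r] − [p,r] + [p,q]. For instance
  ∂[1,4,5] = [4,5] − [1,5] + [1,4],
  ∂[2,4,5] = [4,5] − [2,5] + [2,4].
The resulting 10×10 matrix has rank 6, and its Smith normal form has invariant factors (1,1,1,1,1,1).

Boundary ∂_3: C_3 → C_2 sends each 3-simplex σ to the alternating sum Σ_i (−1)^i (σ with its i-th vertex removed). For instance
  ∂[1,2,3,4] = [2,3,4] − [1,3,4] + [1,2,4] − [1,2,3],
  ∂[1,3,4,5] = [3,4,5] − [1,4,5] + [1,3,5] − [1,3,4].
As a 10×5 matrix over Z this has rank 4, with invariant factors (1,1,1,1).

Computing H_k = (kernel of ∂_k) / (image of ∂_{k+1}):

  H_0: rank C_0 − rank ∂_1 = 5 − 4 = 1, and the invariant factors of ∂_1 are all 1, so H_0 ≅ Z.
  H_1: rank ker ∂_1 − rank ∂_2 = (10 − 4) − 6 = 0, and the invariant factors of ∂_2 are all 1, so H_1 ≅ 0.
  H_2: rank ker ∂_2 − rank ∂_3 = (10 − 6) − 4 = 0, and the invariant factors of ∂_3 are all 1, so H_2 ≅ 0.
  H_3: rank ker ∂_3 − rank ∂_4 = (5 − 4) − 0 = 1, and there is no ∂_4, so H_3 ≅ Z.

As a check, the Euler characteristic is 5 − 10 + 10 − 5 = 0, which agrees with 1 − 0 + 0 − 1 = 0.

Hence the Betti numbers are b_0 = 1, b_1 = 0, b_2 = 0, b_3 = 1.

b_0 = 1, b_1 = 0, b_2 = 0, b_3 = 1.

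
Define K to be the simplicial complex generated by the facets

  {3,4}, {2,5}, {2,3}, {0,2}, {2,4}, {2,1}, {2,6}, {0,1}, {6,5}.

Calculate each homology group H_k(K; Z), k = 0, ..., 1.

H_0 ≅ Z,  H_1 ≅ Z^3.

K has 7 vertices, 9 edges.
rank ∂_0 = 0, rank ∂_1 = 6 ⇒ b_0 = 7 − 0 − 6 = 1; all invariant factors of ∂_1 are 1 so no torsion. So H_0 ≅ Z.
rank ∂_1 = 6, rank ∂_2 = 0 ⇒ b_1 = 9 − 6 − 0 = 3. So H_1 ≅ Z^3.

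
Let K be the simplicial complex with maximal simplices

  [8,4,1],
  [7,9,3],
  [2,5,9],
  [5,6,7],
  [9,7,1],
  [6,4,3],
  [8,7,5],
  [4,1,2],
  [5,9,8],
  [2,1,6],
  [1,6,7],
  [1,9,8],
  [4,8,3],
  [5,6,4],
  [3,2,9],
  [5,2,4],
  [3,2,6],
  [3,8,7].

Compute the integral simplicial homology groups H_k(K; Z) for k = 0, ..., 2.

H_0 ≅ Z,  H_1 ≅ Z ⊕ Z/2Z,  H_2 = 0.

Take the total order 1 < 2 < 3 < 4 < 5 < 6 < 7 < 8 < 9 on the vertex set. Then K (dimension 2) consists of the simplices:

  0-simplices (9): [1], [2], [3], [4], [5], [6], [7], [8], [9]
  1-simplices (27): (27 of them)
  2-simplices (18): [1,2,4], [1,2,6], [1,4,8], [1,6,7], [1,7,9], [1,8,9], [2,3,6], [2,3,9], [2,4,5], [2,5,9], [3,4,6], [3,4,8], [3,7,8], [3,7,9], [4,5,6], [5,6,7], [5,7,8], [5,8,9]

so the chain groups are C_0 ≅ Z^9, C_1 ≅ Z^27, C_2 ≅ Z^18.

∂_1: C_1 → C_0 maps an edge to its endpoints' difference, ∂[p,q] = q − p.
The 9×27 boundary matrix has rank 8 and Smith normal form diag(1,1,1,1,1,1,1,1).

Boundary ∂_2: C_2 → C_1 sends each 2-simplex [p,q,r] to [q,r] − [p,r] + [p,q]. For instance
  ∂[5,6,7] = [6,7] − [5,7] + [5,6],
  ∂[1,4,8] = [4,8] − [1,8] + [1,4].
As a 27×18 matrix over Z this has rank 18, with invariant factors (1,1,1,1,1,1,1,1,1,1,1,1,1,1,1,1,1,2).

Reading off H_k = ker ∂_k / im ∂_{k+1}:

  H_0: rank C_0 − rank ∂_1 = 9 − 8 = 1, and the invariant factors of ∂_1 are all 1, so H_0 ≅ Z.
  H_1: rank ker ∂_1 − rank ∂_2 = (27 − 8) − 18 = 1, and ∂_2 has invariant factor 2 > 1, so H_1 ≅ Z ⊕ Z/2Z.
  H_2: rank ker ∂_2 − rank ∂_3 = (18 − 18) − 0 = 0, and there is no ∂_3, so H_2 ≅ 0.

As a check, the Euler characteristic is 9 − 27 + 18 = 0, which agrees with 1 − 1 + 0 = 0.
(K is a triangulation of the Klein bottle.)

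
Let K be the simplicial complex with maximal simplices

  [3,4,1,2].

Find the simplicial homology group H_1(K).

H_1 = 0.

Take the total order 1 < 2 < 3 < 4 on the vertex set. Then K (dimension 3) consists of the simplices:

  0-simplices (4): [1], [2], [3], [4]
  1-simplices (6): [1,2], [1,3], [1,4], [2,3], [2,4], [3,4]
  2-simplices (4): [1,2,3], [1,2,4], [1,3,4], [2,3,4]
  3-simplices (1): [1,2,3,4]

Hence C_0 ≅ Z^4, C_1 ≅ Z^6, C_2 ≅ Z^4, C_3 ≅ Z^1.

The boundary map ∂_1: C_1 → C_0 is given by ∂[p,q] = [q] − [p].
This gives a 4×6 integer matrix of rank 3; reducing to Smith normal form yields diagonal entries (1,1,1).

The boundary map ∂_2: C_2 → C_1 sends each 2-simplex [p,q,r] to [q,r] − [p,r] + [p,q]. For instance
  ∂[1,2,4] = [2,4] − [1,4] + [1,2],
  ∂[1,3,4] = [3,4] − [1,4] + [1,3].
The resulting 6×4 matrix has rank 3, and its Smith normal form has invariant factors (1,1,1).

The boundary map ∂_3: C_3 → C_2 sends each 3-simplex σ to the alternating sum Σ_i (−1)^i (σ with its i-th vertex removed). For instance
  ∂[1,2,3,4] = [2,3,4] − [1,3,4] + [1,2,4] − [1,2,3].
The 4×1 boundary matrix has rank 1 and Smith normal form diag(1).

Computing H_k = (kernel of ∂_k) / (image of ∂_{k+1}):

  H_1: rank ker ∂_1 − rank ∂_2 = (6 − 3) − 3 = 0, and the invariant factors of ∂_2 are all 1, so H_1 ≅ 0.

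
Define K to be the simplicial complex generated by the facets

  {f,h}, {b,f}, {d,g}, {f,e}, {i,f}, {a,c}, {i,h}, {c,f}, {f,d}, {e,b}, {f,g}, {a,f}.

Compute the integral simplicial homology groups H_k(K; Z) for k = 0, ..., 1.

H_0 = Z,  H_1 = Z^4.

Order the vertices as a < b < c < d < e < f < g < h < i. Listing each simplex with vertices in this order, K has dimension 1 with simplices:

  0-simplices (9): a, b, c, d, e, f, g, h, i
  1-simplices (12): ac, af, be, bf, cf, df, dg, ef, fg, fh, fi, hi

so the chain groups are C_0 ≅ Z^9, C_1 ≅ Z^12.

The boundary map ∂_1: C_1 → C_0 is given by ∂[p,q] = [q] − [p]. For instance
  ∂df = f − d.
The 9×12 boundary matrix has rank 8 and Smith normal form diag(1,1,1,1,1,1,1,1).

Computing H_k = (kernel of ∂_k) / (image of ∂_{k+1}):

  H_0: rank C_0 − rank ∂_1 = 9 − 8 = 1, and the invariant factors of ∂_1 are all 1, so H_0 = Z.
  H_1: rank ker ∂_1 − rank ∂_2 = (12 − 8) − 0 = 4, and there is no ∂_2, so H_1 = Z^4.

(K is a triangulation of a wedge of 4 circles.)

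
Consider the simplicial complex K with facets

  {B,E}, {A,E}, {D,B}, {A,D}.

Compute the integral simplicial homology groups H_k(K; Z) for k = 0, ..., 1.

Order the vertices as A < B < D < E. Listing each simplex with vertices in this order, K has dimension 1 with simplices:

  0-simplices (4): A, B, D, E
  1-simplices (4): AD, AE, BD, BE

giving chain groups C_0 ≅ Z^4, C_1 ≅ Z^4.

∂_1: C_1 → C_0 maps an edge to its endpoints' difference, ∂[p,q] = q − p. For instance
  ∂AE = E − A.
As a 4×4 matrix over Z this has rank 3, with invariant factors (1,1,1).

Reading off H_k = ker ∂_k / im ∂_{k+1}:

  H_0: rank C_0 − rank ∂_1 = 4 − 3 = 1, and the invariant factors of ∂_1 are all 1, so H_0 = Z.
  H_1: rank ker ∂_1 − rank ∂_2 = (4 − 3) − 0 = 1, and there is no ∂_2, so H_1 = Z.

H_0 = Z,  H_1 = Z.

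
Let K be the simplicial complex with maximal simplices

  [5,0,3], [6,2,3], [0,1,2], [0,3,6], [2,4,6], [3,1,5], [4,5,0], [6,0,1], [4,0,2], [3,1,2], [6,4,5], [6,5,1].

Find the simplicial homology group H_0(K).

H_0 = Z.

We work with the vertex ordering 0 < 1 < 2 < 3 < 4 < 5 < 6. The simplices of K, each written with vertices in increasing order, are:

  0-simplices (7): [0], [1], [2], [3], [4], [5], [6]
  1-simplices (18): [0,1], [0,2], [0,3], [0,4], [0,5], [0,6], [1,2], [1,3], [1,5], [1,6], [2,3], [2,4], [2,6], [3,5], [3,6], [4,5], [4,6], [5,6]
  2-simplices (12): [0,1,2], [0,1,6], [0,2,4], [0,3,5], [0,3,6], [0,4,5], [1,2,3], [1,3,5], [1,5,6], [2,3,6], [2,4,6], [4,5,6]

Hence C_0 ≅ Z^7, C_1 ≅ Z^18, C_2 ≅ Z^12.

∂_1: C_1 → C_0 is given by ∂[p,q] = [q] − [p]. For instance
  ∂[4,5] = [5] − [4].
As a 7×18 matrix over Z this has rank 6, with invariant factors (1,1,1,1,1,1).

The boundary map ∂_2: C_2 → C_1 sends each 2-simplex [p,q,r] to [q,r] − [p,r] + [p,q]. For instance
  ∂[1,2,3] = [2,3] − [1,3] + [1,2],
  ∂[1,5,6] = [5,6] − [1,6] + [1,5].
The resulting 18×12 matrix has rank 12, and its Smith normal form has invariant factors (1,1,1,1,1,1,1,1,1,1,1,2).

Now H_k = ker ∂_k / im ∂_{k+1}, so:

  H_0: rank C_0 − rank ∂_1 = 7 − 6 = 1, and the invariant factors of ∂_1 are all 1, so H_0 ≅ Z.

(K is a triangulation of the real projective plane RP^2.)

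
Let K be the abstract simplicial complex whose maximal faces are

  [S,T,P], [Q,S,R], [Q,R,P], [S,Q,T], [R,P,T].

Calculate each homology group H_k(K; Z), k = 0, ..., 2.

Order the vertices as P < Q < R < S < T. Listing each simplex with vertices in this order, K has dimension 2 with simplices:

  0-simplices (5): P, Q, R, S, T
  1-simplices (10): PQ, PR, PS, PT, QR, QS, QT, RS, RT, ST
  2-simplices (5): PQR, PRT, PST, QRS, QST

Hence C_0 ≅ Z^5, C_1 ≅ Z^10, C_2 ≅ Z^5.

The boundary map ∂_1: C_1 → C_0 is given by ∂[p,q] = [q] − [p]. For instance
  ∂PS = S − P.
This gives a 5×10 integer matrix of rank 4; reducing to Smith normal form yields diagonal entries (1,1,1,1).

∂_2: C_2 → C_1 maps a triangle to the signed sum of its edges. For instance
  ∂PST = ST − PT + PS,
  ∂PRT = RT − PT + PR.
This gives a 10×5 integer matrix of rank 5; reducing to Smith normal form yields diagonal entries (1,1,1,1,1).

Computing H_k = (kernel of ∂_k) / (image of ∂_{k+1}):

  H_0: rank C_0 − rank ∂_1 = 5 − 4 = 1, and the invariant factors of ∂_1 are all 1, so H_0 ≅ Z.
  H_1: rank ker ∂_1 − rank ∂_2 = (10 − 4) − 5 = 1, and the invariant factors of ∂_2 are all 1, so H_1 ≅ Z.
  H_2: rank ker ∂_2 − rank ∂_3 = (5 − 5) − 0 = 0, and there is no ∂_3, so H_2 ≅ 0.

H_0 ≅ Z,  H_1 ≅ Z,  H_2 = 0.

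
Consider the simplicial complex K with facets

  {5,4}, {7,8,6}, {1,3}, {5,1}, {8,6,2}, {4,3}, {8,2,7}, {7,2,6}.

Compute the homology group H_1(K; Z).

H_1 = Z.

Order the vertices as 1 < 2 < 3 < 4 < 5 < 6 < 7 < 8. Listing each simplex with vertices in this order, K has dimension 2 with simplices:

  0-simplices (8): [1], [2], [3], [4], [5], [6], [7], [8]
  1-simplices (10): [1,3], [1,5], [2,6], [2,7], [2,8], [3,4], [4,5], [6,7], [6,8], [7,8]
  2-simplices (4): [2,6,7], [2,6,8], [2,7,8], [6,7,8]

giving chain groups C_0 ≅ Z^8, C_1 ≅ Z^10, C_2 ≅ Z^4.

Boundary ∂_1: C_1 → C_0 maps an edge to its endpoints' difference, ∂[p,q] = q − p.
The 8×10 boundary matrix has rank 6 and Smith normal form diag(1,1,1,1,1,1).

Boundary ∂_2: C_2 → C_1 maps a triangle to the signed sum of its edges. For instance
  ∂[6,7,8] = [7,8] − [6,8] + [6,7],
  ∂[2,7,8] = [7,8] − [2,8] + [2,7].
As a 10×4 matrix over Z this has rank 3, with invariant factors (1,1,1).

Reading off H_k = ker ∂_k / im ∂_{k+1}:

  H_1: rank ker ∂_1 − rank ∂_2 = (10 − 6) − 3 = 1, and the invariant factors of ∂_2 are all 1, so H_1 ≅ Z.

(K is a triangulation of the disjoint union of the 2-sphere S^2 and the circle S^1.)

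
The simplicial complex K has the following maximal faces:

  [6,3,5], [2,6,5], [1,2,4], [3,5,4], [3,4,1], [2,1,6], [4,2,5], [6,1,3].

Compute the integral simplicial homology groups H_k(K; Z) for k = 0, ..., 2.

H_0 ≅ Z,  H_1 = 0,  H_2 ≅ Z.

Order the vertices as 1 < 2 < 3 < 4 < 5 < 6. Listing each simplex with vertices in this order, K has dimension 2 with simplices:

  0-simplices (6): [1], [2], [3], [4], [5], [6]
  1-simplices (12): [1,2], [1,3], [1,4], [1,6], [2,4], [2,5], [2,6], [3,4], [3,5], [3,6], [4,5], [5,6]
  2-simplices (8): [1,2,4], [1,2,6], [1,3,4], [1,3,6], [2,4,5], [2,5,6], [3,4,5], [3,5,6]

giving chain groups C_0 ≅ Z^6, C_1 ≅ Z^12, C_2 ≅ Z^8.

Boundary ∂_1: C_1 → C_0 maps an edge to its endpoints' difference, ∂[p,q] = q − p. For instance
  ∂[4,5] = [5] − [4].
This gives a 6×12 integer matrix of rank 5; reducing to Smith normal form yields diagonal entries (1,1,1,1,1).

The boundary map ∂_2: C_2 → C_1 sends each 2-simplex [p,q,r] to [q,r] − [p,r] + [p,q]. For instance
  ∂[3,4,5] = [4,5] − [3,5] + [3,4],
  ∂[3,5,6] = [5,6] − [3,6] + [3,5].
The 12×8 boundary matrix has rank 7 and Smith normal form diag(1,1,1,1,1,1,1).

Reading off H_k = ker ∂_k / im ∂_{k+1}:

  H_0: rank C_0 − rank ∂_1 = 6 − 5 = 1, and the invariant factors of ∂_1 are all 1, so H_0 = Z.
  H_1: rank ker ∂_1 − rank ∂_2 = (12 − 5) − 7 = 0, and the invariant factors of ∂_2 are all 1, so H_1 = 0.
  H_2: rank ker ∂_2 − rank ∂_3 = (8 − 7) − 0 = 1, and there is no ∂_3, so H_2 = Z.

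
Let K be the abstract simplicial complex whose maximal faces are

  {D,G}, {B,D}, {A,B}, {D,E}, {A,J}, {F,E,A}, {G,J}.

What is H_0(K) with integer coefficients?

H_0 = Z.

Take the total order A < B < D < E < F < G < J on the vertex set. Then K (dimension 2) consists of the simplices:

  0-simplices (7): A, B, D, E, F, G, J
  1-simplices (9): AB, AE, AF, AJ, BD, DE, DG, EF, GJ
  2-simplices (1): AEF

Hence C_0 ≅ Z^7, C_1 ≅ Z^9, C_2 ≅ Z^1.

Boundary ∂_1: C_1 → C_0 is given by ∂[p,q] = [q] − [p]. For instance
  ∂GJ = J − G.
This gives a 7×9 integer matrix of rank 6; reducing to Smith normal form yields diagonal entries (1,1,1,1,1,1).

The boundary map ∂_2: C_2 → C_1 acts by ∂[p,q,r] = [q,r] − [p,r] + [p,q]. For instance
  ∂AEF = EF − AF + AE.
The 9×1 boundary matrix has rank 1 and Smith normal form diag(1).

Computing H_k = (kernel of ∂_k) / (image of ∂_{k+1}):

  H_0: rank C_0 − rank ∂_1 = 7 − 6 = 1, and the invariant factors of ∂_1 are all 1, so H_0 ≅ Z.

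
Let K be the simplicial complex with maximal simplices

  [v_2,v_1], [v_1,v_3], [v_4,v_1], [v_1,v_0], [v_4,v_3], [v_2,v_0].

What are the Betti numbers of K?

K has 5 vertices, 6 edges.
rank ∂_0 = 0, rank ∂_1 = 4 ⇒ b_0 = 5 − 0 − 4 = 1; all invariant factors of ∂_1 are 1 so no torsion. So H_0 ≅ Z.
rank ∂_1 = 4, rank ∂_2 = 0 ⇒ b_1 = 6 − 4 − 0 = 2. So H_1 ≅ Z^2.

b_0 = 1, b_1 = 2.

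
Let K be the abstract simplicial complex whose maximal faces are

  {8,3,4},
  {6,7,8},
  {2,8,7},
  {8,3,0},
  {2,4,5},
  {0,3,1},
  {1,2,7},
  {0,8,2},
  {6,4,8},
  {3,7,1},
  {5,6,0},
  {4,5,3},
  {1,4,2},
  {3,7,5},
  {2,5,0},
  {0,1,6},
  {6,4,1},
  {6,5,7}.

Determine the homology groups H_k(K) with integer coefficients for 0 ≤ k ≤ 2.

K has 9 vertices, 27 edges, 18 triangles.
rank ∂_0 = 0, rank ∂_1 = 8 ⇒ b_0 = 9 − 0 − 8 = 1; all invariant factors of ∂_1 are 1 so no torsion. So H_0 = Z.
rank ∂_1 = 8, rank ∂_2 = 17 ⇒ b_1 = 27 − 8 − 17 = 2; all invariant factors of ∂_2 are 1 so no torsion. So H_1 = Z^2.
rank ∂_2 = 17, rank ∂_3 = 0 ⇒ b_2 = 18 − 17 − 0 = 1. So H_2 = Z.

H_0 ≅ Z,  H_1 ≅ Z^2,  H_2 ≅ Z.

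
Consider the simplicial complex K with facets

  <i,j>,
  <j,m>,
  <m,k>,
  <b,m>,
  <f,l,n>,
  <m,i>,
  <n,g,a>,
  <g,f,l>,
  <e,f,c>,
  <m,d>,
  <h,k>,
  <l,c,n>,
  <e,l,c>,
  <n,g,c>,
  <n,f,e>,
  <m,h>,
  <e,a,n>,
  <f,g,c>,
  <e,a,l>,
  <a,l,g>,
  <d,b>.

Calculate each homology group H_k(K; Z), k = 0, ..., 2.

Take the total order a < b < c < d < e < f < g < h < i < j < k < l < m < n on the vertex set. Then K (dimension 2) consists of the simplices:

  0-simplices (14): a, b, c, d, e, f, g, h, i, j, k, l, m, n
  1-simplices (27): ae, ag, al, an, bd, bm, ce, cf, cg, cl, cn, dm, ef, el, en, fg, fl, fn, gl, gn, hk, hm, ij, im, jm, km, ln
  2-simplices (12): ael, aen, agl, agn, cef, cel, cfg, cgn, cln, efn, fgl, fln

so the chain groups are C_0 ≅ Z^14, C_1 ≅ Z^27, C_2 ≅ Z^12.

The boundary map ∂_1: C_1 → C_0 is given by ∂[p,q] = [q] − [p]. For instance
  ∂ae = e − a.
This gives a 14×27 integer matrix of rank 12; reducing to Smith normal form yields diagonal entries (1,1,1,1,1,1,1,1,1,1,1,1).

The boundary map ∂_2: C_2 → C_1 acts by ∂[p,q,r] = [q,r] − [p,r] + [p,q]. For instance
  ∂cfg = fg − cg + cf,
  ∂cgn = gn − cn + cg.
The resulting 27×12 matrix has rank 12, and its Smith normal form has invariant factors (1,1,1,1,1,1,1,1,1,1,1,2).

Now H_k = ker ∂_k / im ∂_{k+1}, so:

  H_0: rank C_0 − rank ∂_1 = 14 − 12 = 2, and the invariant factors of ∂_1 are all 1, so H_0 = Z^2.
  H_1: rank ker ∂_1 − rank ∂_2 = (27 − 12) − 12 = 3, and ∂_2 has invariant factor 2 > 1, so H_1 = Z^3 ⊕ Z_2.
  H_2: rank ker ∂_2 − rank ∂_3 = (12 − 12) − 0 = 0, and there is no ∂_3, so H_2 = 0.

H_0 = Z^2,  H_1 = Z^3 ⊕ Z_2,  H_2 = 0.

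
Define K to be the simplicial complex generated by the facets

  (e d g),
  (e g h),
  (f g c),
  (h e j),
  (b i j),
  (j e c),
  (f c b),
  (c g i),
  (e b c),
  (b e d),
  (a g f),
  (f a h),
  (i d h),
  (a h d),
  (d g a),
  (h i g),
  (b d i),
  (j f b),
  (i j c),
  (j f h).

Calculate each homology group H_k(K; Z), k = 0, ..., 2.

We work with the vertex ordering a < b < c < d < e < f < g < h < i < j. The simplices of K, each written with vertices in increasing order, are:

  0-simplices (10): a, b, c, d, e, f, g, h, i, j
  1-simplices (30): ad, af, ag, ah, bc, bd, be, bf, bi, bj, ce, cf, cg, ci, cj, de, dg, dh, di, eg, eh, ej, fg, fh, fj, gh, gi, hi, hj, ij
  2-simplices (20): adg, adh, afg, afh, bce, bcf, bde, bdi, bfj, bij, cej, cfg, cgi, cij, deg, dhi, egh, ehj, fhj, ghi

Hence C_0 ≅ Z^10, C_1 ≅ Z^30, C_2 ≅ Z^20.

∂_1: C_1 → C_0 is given by ∂[p,q] = [q] − [p]. For instance
  ∂eh = h − e.
This gives a 10×30 integer matrix of rank 9; reducing to Smith normal form yields diagonal entries (1,1,1,1,1,1,1,1,1).

Boundary ∂_2: C_2 → C_1 acts by ∂[p,q,r] = [q,r] − [p,r] + [p,q]. For instance
  ∂cej = ej − cj + ce,
  ∂afh = fh − ah + af.
The 30×20 boundary matrix has rank 20 and Smith normal form diag(1,1,1,1,1,1,1,1,1,1,1,1,1,1,1,1,1,1,1,2).

Now H_k = ker ∂_k / im ∂_{k+1}, so:

  H_0: rank C_0 − rank ∂_1 = 10 − 9 = 1, and the invariant factors of ∂_1 are all 1, so H_0 = Z.
  H_1: rank ker ∂_1 − rank ∂_2 = (30 − 9) − 20 = 1, and ∂_2 has invariant factor 2 > 1, so H_1 = Z ⊕ Z/2Z.
  H_2: rank ker ∂_2 − rank ∂_3 = (20 − 20) − 0 = 0, and there is no ∂_3, so H_2 = 0.

As a check, the Euler characteristic is 10 − 30 + 20 = 0, which agrees with 1 − 1 + 0 = 0.

H_0 = Z,  H_1 = Z ⊕ Z/2Z,  H_2 = 0.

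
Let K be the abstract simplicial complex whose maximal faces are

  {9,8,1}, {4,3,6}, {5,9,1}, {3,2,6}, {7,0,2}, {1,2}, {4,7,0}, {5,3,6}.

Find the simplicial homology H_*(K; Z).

H_0 ≅ Z,  H_1 ≅ Z^2,  H_2 = 0.

Order the vertices as 0 < 1 < 2 < 3 < 4 < 5 < 6 < 7 < 8 < 9. Listing each simplex with vertices in this order, K has dimension 2 with simplices:

  0-simplices (10): [0], [1], [2], [3], [4], [5], [6], [7], [8], [9]
  1-simplices (18): [0,2], [0,4], [0,7], [1,2], [1,5], [1,8], [1,9], [2,3], [2,6], [2,7], [3,4], [3,5], [3,6], [4,6], [4,7], [5,6], [5,9], [8,9]
  2-simplices (7): [0,2,7], [0,4,7], [1,5,9], [1,8,9], [2,3,6], [3,4,6], [3,5,6]

Hence C_0 ≅ Z^10, C_1 ≅ Z^18, C_2 ≅ Z^7.

∂_1: C_1 → C_0 sends each edge [p,q] (with p < q) to q − p.
The 10×18 boundary matrix has rank 9 and Smith normal form diag(1,1,1,1,1,1,1,1,1).

Boundary ∂_2: C_2 → C_1 sends each 2-simplex [p,q,r] to [q,r] − [p,r] + [p,q]. For instance
  ∂[0,2,7] = [2,7] − [0,7] + [0,2],
  ∂[1,8,9] = [8,9] − [1,9] + [1,8].
The resulting 18×7 matrix has rank 7, and its Smith normal form has invariant factors (1,1,1,1,1,1,1).

Reading off H_k = ker ∂_k / im ∂_{k+1}:

  H_0: rank C_0 − rank ∂_1 = 10 − 9 = 1, and the invariant factors of ∂_1 are all 1, so H_0 = Z.
  H_1: rank ker ∂_1 − rank ∂_2 = (18 − 9) − 7 = 2, and the invariant factors of ∂_2 are all 1, so H_1 = Z^2.
  H_2: rank ker ∂_2 − rank ∂_3 = (7 − 7) − 0 = 0, and there is no ∂_3, so H_2 = 0.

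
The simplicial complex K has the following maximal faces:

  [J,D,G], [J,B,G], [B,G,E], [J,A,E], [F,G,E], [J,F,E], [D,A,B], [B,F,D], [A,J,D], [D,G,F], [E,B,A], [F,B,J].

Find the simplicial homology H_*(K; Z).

H_0 = Z,  H_1 = Z/2,  H_2 = 0.

Order the vertices as A < B < D < E < F < G < J. Listing each simplex with vertices in this order, K has dimension 2 with simplices:

  0-simplices (7): A, B, D, E, F, G, J
  1-simplices (18): AB, AD, AE, AJ, BD, BE, BF, BG, BJ, DF, DG, DJ, EF, EG, EJ, FG, FJ, GJ
  2-simplices (12): ABD, ABE, ADJ, AEJ, BDF, BEG, BFJ, BGJ, DFG, DGJ, EFG, EFJ

so the chain groups are C_0 ≅ Z^7, C_1 ≅ Z^18, C_2 ≅ Z^12.

Boundary ∂_1: C_1 → C_0 sends each edge [p,q] (with p < q) to q − p.
As a 7×18 matrix over Z this has rank 6, with invariant factors (1,1,1,1,1,1).

∂_2: C_2 → C_1 maps a triangle to the signed sum of its edges. For instance
  ∂BEG = EG − BG + BE,
  ∂BDF = DF − BF + BD.
The resulting 18×12 matrix has rank 12, and its Smith normal form has invariant factors (1,1,1,1,1,1,1,1,1,1,1,2).

Reading off H_k = ker ∂_k / im ∂_{k+1}:

  H_0: rank C_0 − rank ∂_1 = 7 − 6 = 1, and the invariant factors of ∂_1 are all 1, so H_0 ≅ Z.
  H_1: rank ker ∂_1 − rank ∂_2 = (18 − 6) − 12 = 0, and ∂_2 has invariant factor 2 > 1, so H_1 ≅ Z/2.
  H_2: rank ker ∂_2 − rank ∂_3 = (12 − 12) − 0 = 0, and there is no ∂_3, so H_2 ≅ 0.

(K is a triangulation of the real projective plane RP^2.)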